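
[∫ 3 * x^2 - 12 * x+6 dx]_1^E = (5 - E)*(-exp(2) - 1 + E) + 4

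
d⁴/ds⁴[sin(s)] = sin(s)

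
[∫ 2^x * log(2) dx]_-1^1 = 3/2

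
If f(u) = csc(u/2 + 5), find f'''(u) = -3*cot(u/2 + 5)^3*csc(u/2 + 5)/4 - 5*cot(u/2 + 5)*csc(u/2 + 5)/8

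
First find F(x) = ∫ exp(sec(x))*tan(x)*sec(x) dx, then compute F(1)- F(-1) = 0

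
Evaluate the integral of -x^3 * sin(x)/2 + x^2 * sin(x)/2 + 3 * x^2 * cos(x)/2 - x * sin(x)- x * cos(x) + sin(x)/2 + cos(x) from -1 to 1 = 3*cos(1)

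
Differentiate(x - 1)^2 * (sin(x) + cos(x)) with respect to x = -x^2*sin(x) + x^2*cos(x) + 4*x*sin(x) - 3*sin(x) - cos(x)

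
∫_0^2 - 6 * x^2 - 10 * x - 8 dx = -52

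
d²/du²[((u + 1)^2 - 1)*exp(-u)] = (u^2 - 2*u - 2)*exp(-u)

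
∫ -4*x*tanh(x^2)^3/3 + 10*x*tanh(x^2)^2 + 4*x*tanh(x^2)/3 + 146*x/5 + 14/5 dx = 98*x^2/5 + 14*x/5 + tanh(x^2)^2/3 - 5*tanh(x^2) + C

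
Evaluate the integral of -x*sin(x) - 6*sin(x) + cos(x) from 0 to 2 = -6 + 8*cos(2)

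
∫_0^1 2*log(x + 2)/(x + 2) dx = -log(2)^2 + log(3)^2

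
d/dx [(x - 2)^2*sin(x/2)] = x^2*cos(x/2)/2 + 2*x*sin(x/2) - 2*x*cos(x/2) - 4*sin(x/2) + 2*cos(x/2)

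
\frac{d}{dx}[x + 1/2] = 1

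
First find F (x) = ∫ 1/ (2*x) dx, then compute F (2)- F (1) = log(2)/2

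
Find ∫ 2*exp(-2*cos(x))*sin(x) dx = exp(-2*cos(x)) + C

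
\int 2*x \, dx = x^2 + C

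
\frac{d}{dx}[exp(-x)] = -exp(-x)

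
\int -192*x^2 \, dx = -64*x^3 + C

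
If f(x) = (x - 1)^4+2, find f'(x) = 4*x^3 - 12*x^2 + 12*x - 4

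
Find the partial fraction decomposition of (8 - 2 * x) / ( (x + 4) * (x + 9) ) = -26/(5*(x + 9)) + 16/(5*(x + 4))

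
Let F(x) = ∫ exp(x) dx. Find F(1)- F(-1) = E - exp(-1)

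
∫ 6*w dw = 3*w^2 + C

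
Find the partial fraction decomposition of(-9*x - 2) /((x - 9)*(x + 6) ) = -52/(15*(x + 6)) - 83/(15*(x - 9))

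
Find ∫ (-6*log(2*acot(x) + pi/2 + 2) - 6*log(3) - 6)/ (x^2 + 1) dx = 3*(4*acot(x) + pi + 4)*log(6*acot(x) + 3*pi/2 + 6)/2 + C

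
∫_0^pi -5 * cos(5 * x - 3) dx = -2*sin(3)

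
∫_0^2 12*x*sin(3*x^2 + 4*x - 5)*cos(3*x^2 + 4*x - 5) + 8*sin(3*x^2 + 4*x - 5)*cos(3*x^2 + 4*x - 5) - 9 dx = -18 + cos(10)/2 - cos(30)/2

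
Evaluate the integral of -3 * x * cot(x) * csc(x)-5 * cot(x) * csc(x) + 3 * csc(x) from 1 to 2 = -8*csc(1) + 11*csc(2)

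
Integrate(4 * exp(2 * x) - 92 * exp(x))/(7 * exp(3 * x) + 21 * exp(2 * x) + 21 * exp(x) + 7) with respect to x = 2*(-51*exp(2*x) - 104*exp(x) - 29)/(7*(exp(2*x) + 2*exp(x) + 1)) + C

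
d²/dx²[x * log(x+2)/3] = (x + 4)/(3*x^2 + 12*x + 12)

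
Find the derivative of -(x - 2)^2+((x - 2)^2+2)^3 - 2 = 6*x^5 - 60*x^4 + 264*x^3 - 624*x^2 + 790*x - 428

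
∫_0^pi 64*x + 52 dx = -18 + 4*pi + 2*(-4*pi - 3)^2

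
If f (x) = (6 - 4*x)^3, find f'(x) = -192*x^2 + 576*x - 432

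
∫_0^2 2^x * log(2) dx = 3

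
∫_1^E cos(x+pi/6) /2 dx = -sin(pi/6 + 1)/2 + sin(pi/6 + E)/2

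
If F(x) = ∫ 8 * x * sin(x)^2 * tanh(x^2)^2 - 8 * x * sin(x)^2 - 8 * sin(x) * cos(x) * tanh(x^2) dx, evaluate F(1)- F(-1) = 0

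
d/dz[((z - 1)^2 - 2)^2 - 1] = 4*z^3 - 12*z^2 + 4*z + 4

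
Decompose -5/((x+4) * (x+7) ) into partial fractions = 5/(3*(x + 7)) - 5/(3*(x + 4))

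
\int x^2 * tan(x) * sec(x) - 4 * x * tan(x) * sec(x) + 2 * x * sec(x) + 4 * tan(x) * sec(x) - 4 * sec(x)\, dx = (x - 2)^2*sec(x) + C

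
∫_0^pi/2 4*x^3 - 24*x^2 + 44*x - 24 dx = -9 + (-3 + pi/2)^2*(-1 + pi/2)^2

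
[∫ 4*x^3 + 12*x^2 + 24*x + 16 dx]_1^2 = 95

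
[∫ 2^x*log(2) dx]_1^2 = 2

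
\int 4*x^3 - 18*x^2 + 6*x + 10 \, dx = x^4 - 6*x^3 + 3*x^2 + 10*x + C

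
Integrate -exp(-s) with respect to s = exp(-s) + C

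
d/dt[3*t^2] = 6*t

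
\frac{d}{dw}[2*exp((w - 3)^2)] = 4*w*exp(w^2 - 6*w + 9) - 12*exp(w^2 - 6*w + 9)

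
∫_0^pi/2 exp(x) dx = -1 + exp(pi/2)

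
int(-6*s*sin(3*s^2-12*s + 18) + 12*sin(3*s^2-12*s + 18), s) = cos(3*(s - 2)^2 + 6) + C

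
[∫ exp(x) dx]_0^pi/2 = -1 + exp(pi/2)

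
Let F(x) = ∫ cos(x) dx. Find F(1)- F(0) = sin(1)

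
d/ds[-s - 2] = -1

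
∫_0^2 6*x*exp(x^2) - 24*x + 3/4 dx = -99/2 + 3*exp(4)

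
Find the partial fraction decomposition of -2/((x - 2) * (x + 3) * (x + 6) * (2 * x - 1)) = 16/(273*(2*x - 1)) + 1/(156*(x + 6)) - 2/(105*(x + 3)) - 1/(60*(x - 2))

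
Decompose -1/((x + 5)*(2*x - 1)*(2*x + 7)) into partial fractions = 1/(12*(2*x + 7)) - 1/(44*(2*x - 1)) - 1/(33*(x + 5))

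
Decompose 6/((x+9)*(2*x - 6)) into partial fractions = -1/(4*(x + 9)) + 1/(4*(x - 3))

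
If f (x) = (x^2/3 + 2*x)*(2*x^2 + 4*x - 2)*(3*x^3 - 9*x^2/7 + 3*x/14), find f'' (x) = 84*x^5 + 3180*x^4/7 + 2140*x^3/7 - 1704*x^2/7 + 282*x/7 - 12/7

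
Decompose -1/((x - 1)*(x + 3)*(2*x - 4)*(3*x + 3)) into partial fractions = 1/(240*(x + 3)) - 1/(72*(x + 1)) + 1/(48*(x - 1)) - 1/(90*(x - 2))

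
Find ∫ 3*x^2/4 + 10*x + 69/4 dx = x^3/4 + 5*x^2 + 69*x/4 + C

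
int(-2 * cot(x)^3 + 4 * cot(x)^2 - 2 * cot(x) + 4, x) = (cot(x) - 2)^2 + C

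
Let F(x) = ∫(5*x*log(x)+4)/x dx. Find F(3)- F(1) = -10 + 19*log(3)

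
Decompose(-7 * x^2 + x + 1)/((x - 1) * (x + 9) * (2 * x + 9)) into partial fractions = 581/(99*(2*x + 9)) - 115/(18*(x + 9)) - 1/(22*(x - 1))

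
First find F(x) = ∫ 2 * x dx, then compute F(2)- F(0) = 4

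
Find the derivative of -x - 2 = -1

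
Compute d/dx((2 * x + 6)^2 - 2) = 8*x + 24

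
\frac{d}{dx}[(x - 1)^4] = 4*x^3 - 12*x^2 + 12*x - 4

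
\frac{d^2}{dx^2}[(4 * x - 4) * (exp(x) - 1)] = 4*x*exp(x) + 4*exp(x)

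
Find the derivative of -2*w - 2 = -2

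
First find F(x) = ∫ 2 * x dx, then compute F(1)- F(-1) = 0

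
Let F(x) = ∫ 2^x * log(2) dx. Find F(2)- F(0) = 3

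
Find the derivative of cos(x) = -sin(x)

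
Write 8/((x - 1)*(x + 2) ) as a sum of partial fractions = -8/(3*(x + 2)) + 8/(3*(x - 1))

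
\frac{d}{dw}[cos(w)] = -sin(w)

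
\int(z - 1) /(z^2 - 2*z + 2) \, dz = log((z - 1)^2 + 1)/2 + C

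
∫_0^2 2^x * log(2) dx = 3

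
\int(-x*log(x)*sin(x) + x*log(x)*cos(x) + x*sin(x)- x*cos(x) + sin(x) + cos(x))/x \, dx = sqrt(2)*(log(x) - 1)*sin(x + pi/4) + C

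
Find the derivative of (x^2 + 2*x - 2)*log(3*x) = (2*x^2*log(x) + x^2 + 2*x^2*log(3) + 2*x*log(x) + 2*x + 2*x*log(3) - 2)/x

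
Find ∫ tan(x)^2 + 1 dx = tan(x) + C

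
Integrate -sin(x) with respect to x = cos(x) + C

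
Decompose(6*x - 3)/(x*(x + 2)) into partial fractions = 15/(2*(x + 2)) - 3/(2*x)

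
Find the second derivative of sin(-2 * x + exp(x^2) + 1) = -4*x^2*exp(2*x^2)*sin(-2*x + exp(x^2) + 1) + 4*x^2*exp(x^2)*cos(-2*x + exp(x^2) + 1) + 8*x*exp(x^2)*sin(-2*x + exp(x^2) + 1) + 2*exp(x^2)*cos(-2*x + exp(x^2) + 1) - 4*sin(-2*x + exp(x^2) + 1)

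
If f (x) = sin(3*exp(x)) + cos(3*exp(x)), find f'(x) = 3*sqrt(2)*exp(x)*cos(3*exp(x) + pi/4)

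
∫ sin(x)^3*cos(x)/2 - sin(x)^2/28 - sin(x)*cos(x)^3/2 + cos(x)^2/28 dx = sin(2*x)/56 + cos(4*x)/32 + C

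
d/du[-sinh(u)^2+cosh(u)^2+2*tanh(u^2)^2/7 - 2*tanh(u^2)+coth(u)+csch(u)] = 8*u*sinh(u^2)/(7*cosh(u^2)^3) - 4*u/cosh(u^2)^2 - cosh(u)/sinh(u)^2 - 1/sinh(u)^2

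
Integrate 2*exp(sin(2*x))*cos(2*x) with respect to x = exp(sin(2*x)) + C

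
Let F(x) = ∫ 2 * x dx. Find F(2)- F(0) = 4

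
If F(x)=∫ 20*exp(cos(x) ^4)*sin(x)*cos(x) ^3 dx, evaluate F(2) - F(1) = -5*exp(cos(2)^4) + 5*exp(cos(1)^4)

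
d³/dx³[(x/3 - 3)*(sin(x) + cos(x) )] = x*sin(x)/3 - x*cos(x)/3 - 4*sin(x) + 2*cos(x)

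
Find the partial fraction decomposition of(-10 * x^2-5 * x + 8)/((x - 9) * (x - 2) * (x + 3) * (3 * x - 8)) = 1032/(323*(3*x - 8)) + 67/(1020*(x + 3)) - 3/(5*(x - 2)) - 121/(228*(x - 9))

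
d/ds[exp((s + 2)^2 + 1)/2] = s*exp(s^2 + 4*s + 5) + 2*exp(s^2 + 4*s + 5)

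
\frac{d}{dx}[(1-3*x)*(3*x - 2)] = 9 - 18*x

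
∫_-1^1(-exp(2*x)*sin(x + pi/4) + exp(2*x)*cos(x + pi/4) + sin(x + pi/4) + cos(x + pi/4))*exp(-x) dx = sqrt(2)*(E - exp(-1))*cos(1)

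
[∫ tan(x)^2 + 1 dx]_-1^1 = 2*tan(1)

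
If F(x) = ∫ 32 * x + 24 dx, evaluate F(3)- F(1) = 176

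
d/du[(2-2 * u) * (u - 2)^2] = -6*u^2 + 20*u - 16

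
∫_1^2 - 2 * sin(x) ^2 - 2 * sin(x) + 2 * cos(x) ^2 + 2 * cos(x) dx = -(cos(1) + sin(1) + 1)^2 + (cos(2) + sin(2) + 1)^2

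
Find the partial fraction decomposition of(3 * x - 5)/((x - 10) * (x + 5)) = 4/(3*(x + 5)) + 5/(3*(x - 10))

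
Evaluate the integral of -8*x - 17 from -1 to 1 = -34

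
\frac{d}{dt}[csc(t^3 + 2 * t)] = -2*(3*t^2 + 2)*cos(t*(t^2 + 2))/(1 - cos(2*t*(t^2 + 2)))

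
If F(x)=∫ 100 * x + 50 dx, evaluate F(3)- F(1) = 500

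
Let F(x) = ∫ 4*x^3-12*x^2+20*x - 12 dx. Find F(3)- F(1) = 32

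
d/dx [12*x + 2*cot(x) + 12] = 10 - 2*cot(x)^2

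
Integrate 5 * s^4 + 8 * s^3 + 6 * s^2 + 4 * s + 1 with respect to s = s^5 + 2*s^4 + 2*s^3 + 2*s^2 + s + C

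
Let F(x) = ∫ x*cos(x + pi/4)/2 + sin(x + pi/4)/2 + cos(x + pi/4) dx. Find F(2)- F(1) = -3*sin(pi/4 + 1)/2 + 2*sin(pi/4 + 2)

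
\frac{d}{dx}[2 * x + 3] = 2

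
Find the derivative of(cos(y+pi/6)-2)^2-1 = 4*sin(y + pi/6) - sin(2*y + pi/3)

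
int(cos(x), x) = sin(x) + C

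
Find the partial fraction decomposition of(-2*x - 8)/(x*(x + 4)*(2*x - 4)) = -1/(2*(x - 2)) + 1/(2*x)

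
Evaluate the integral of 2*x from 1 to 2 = 3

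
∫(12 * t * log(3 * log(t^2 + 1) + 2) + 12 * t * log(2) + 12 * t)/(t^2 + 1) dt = 2*(3*log(t^2 + 1) + 2)*log(6*log(t^2 + 1) + 4) + C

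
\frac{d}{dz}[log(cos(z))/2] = -tan(z)/2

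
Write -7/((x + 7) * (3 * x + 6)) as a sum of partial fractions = 7/(15*(x + 7)) - 7/(15*(x + 2))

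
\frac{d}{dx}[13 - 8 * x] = -8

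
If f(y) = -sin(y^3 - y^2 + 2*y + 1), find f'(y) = (-3*y^2 + 2*y - 2)*cos(y^3 - y^2 + 2*y + 1)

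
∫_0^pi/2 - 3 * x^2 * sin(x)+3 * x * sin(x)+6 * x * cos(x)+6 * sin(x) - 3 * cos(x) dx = 6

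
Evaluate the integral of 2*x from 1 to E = -1 + exp(2)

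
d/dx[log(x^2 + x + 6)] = (2*x + 1)/(x^2 + x + 6)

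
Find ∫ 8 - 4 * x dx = -2*x^2 + 8*x + C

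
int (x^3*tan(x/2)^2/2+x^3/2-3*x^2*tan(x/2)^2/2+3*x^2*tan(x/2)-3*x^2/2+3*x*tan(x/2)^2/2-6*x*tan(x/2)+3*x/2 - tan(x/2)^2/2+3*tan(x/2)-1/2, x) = (x - 1)^3*tan(x/2) + C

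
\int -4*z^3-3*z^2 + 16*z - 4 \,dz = -z^4 - z^3 + 8*z^2 - 4*z + C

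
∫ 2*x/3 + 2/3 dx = x^2/3 + 2*x/3 + C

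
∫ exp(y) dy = exp(y) + C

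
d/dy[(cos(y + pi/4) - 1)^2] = 2*sin(y + pi/4) - cos(2*y)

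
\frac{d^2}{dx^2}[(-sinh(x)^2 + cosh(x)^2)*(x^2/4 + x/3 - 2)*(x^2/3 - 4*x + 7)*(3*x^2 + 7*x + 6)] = 15*x^4/2 - 125*x^3/3 - 233*x^2/3 + 287*x/2 + 173/3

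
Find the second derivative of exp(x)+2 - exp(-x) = (exp(2*x) - 1)*exp(-x)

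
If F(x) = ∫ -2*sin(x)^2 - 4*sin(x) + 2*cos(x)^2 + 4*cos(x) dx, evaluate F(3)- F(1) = -(cos(1) + sin(1) + 2)^2 + (cos(3) + sin(3) + 2)^2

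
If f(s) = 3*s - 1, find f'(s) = 3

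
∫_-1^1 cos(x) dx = 2*sin(1)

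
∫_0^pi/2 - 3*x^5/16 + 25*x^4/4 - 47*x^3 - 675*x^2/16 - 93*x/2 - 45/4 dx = -(-5*pi^2/4 - 3*pi/2 - 2 + pi^3/32)^2/2 - 35*pi^2/16 - 21*pi/8 + 7*pi^3/128 + 2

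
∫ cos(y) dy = sin(y) + C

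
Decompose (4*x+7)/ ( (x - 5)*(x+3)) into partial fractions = 5/(8*(x + 3)) + 27/(8*(x - 5))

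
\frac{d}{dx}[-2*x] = -2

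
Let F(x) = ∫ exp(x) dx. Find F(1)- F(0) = -1 + E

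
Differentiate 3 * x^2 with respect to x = 6*x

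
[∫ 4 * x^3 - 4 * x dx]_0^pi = -1 + (-1 + pi)^2*(1 + pi)^2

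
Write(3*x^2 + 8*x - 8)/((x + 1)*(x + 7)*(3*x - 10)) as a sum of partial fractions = 36/(31*(3*x - 10)) + 83/(186*(x + 7)) + 1/(6*(x + 1))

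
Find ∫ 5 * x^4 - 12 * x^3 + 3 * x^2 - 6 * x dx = x^5 - 3*x^4 + x^3 - 3*x^2 + C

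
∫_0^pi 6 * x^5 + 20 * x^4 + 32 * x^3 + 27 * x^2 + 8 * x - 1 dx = 1 + (1 + pi)^3*(-1 + 2*pi + pi^2 + pi^3)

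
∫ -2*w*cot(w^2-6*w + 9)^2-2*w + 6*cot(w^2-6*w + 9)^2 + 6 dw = cot((w - 3)^2) + C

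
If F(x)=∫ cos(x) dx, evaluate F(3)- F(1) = -sin(1) + sin(3)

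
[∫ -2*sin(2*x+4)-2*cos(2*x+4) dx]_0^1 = sin(4) - sin(6) - cos(4) + cos(6)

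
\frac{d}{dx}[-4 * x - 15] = -4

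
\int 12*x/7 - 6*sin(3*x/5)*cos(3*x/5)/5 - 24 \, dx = 6*x^2/7 - 24*x + cos(3*x/5)^2 + C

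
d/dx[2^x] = 2^x*log(2)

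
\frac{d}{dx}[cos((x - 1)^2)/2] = (1 - x)*sin(x^2 - 2*x + 1)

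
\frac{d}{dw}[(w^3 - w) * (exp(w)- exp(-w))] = (w^3*exp(2*w) + w^3 + 3*w^2*exp(2*w) - 3*w^2 - w*exp(2*w) - w - exp(2*w) + 1)*exp(-w)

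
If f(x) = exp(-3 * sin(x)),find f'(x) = -3*exp(-3*sin(x))*cos(x)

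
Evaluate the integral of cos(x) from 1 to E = -sin(1) + sin(E)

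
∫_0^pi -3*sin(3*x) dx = -2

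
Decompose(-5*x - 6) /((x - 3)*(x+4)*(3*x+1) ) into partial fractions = 39/(110*(3*x + 1)) + 2/(11*(x + 4)) - 3/(10*(x - 3))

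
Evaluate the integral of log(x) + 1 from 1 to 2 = 2*log(2)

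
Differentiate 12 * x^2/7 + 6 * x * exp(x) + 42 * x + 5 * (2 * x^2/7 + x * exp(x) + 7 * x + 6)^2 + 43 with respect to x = 20*x^3*exp(x)/7 + 80*x^3/49 + 10*x^2*exp(2*x) + 550*x^2*exp(x)/7 + 60*x^2 + 10*x*exp(2*x) + 206*x*exp(x) + 3694*x/7 + 66*exp(x) + 462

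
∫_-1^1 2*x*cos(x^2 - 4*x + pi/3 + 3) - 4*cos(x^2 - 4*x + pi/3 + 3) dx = -sin(pi/3 + 8) + sqrt(3)/2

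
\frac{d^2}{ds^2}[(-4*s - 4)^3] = -384*s - 384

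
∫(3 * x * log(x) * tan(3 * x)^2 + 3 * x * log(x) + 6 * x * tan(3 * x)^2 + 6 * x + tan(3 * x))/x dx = (log(x) + 2)*tan(3*x) + C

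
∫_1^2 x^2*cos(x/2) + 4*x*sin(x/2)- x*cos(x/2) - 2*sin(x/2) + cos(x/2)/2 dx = -sin(1/2) + 5*sin(1)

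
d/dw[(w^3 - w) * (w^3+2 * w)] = 6*w^5 + 4*w^3 - 4*w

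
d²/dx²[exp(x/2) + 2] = exp(x/2)/4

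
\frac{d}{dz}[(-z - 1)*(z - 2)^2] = -3*z^2 + 6*z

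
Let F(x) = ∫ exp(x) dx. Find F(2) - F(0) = -1 + exp(2)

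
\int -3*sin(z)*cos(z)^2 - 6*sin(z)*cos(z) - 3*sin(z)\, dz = (cos(z) + 1)^3 + C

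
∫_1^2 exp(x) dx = -E + exp(2)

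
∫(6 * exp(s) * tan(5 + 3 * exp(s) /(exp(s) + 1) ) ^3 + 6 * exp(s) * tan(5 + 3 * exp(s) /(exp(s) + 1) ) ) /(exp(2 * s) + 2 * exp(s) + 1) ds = tan((8*exp(s) + 5)/(exp(s) + 1))^2 + C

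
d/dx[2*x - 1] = 2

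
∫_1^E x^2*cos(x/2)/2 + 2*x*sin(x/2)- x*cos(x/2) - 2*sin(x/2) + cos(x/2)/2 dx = (-1 + E)^2*sin(E/2)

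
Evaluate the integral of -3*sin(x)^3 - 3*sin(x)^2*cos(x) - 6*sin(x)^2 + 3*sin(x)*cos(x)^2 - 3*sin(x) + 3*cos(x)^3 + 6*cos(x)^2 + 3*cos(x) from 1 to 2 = -(cos(1) + sin(1) + 1)^3 + (cos(2) + sin(2) + 1)^3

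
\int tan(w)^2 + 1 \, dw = tan(w) + C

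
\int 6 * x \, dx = 3*x^2 + C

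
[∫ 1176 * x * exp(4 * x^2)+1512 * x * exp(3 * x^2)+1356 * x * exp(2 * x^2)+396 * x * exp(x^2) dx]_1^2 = -21*exp(8) - 3*(6 + 6*E + 7*exp(2))^2 - 18*exp(4) + 18*E + 21*exp(2) + 3*(6 + 6*exp(4) + 7*exp(8))^2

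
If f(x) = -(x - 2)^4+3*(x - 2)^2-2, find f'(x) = -4*x^3 + 24*x^2 - 42*x + 20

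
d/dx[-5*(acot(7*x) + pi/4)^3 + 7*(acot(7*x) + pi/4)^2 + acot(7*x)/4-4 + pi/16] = (1680*acot(7*x)^2 - 1568*acot(7*x) + 840*pi*acot(7*x) - 392*pi - 28 + 105*pi^2)/(784*x^2 + 16)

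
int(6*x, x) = 3*x^2 + C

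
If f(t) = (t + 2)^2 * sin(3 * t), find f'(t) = 3*t^2*cos(3*t) + 2*t*sin(3*t) + 12*t*cos(3*t) + 4*sin(3*t) + 12*cos(3*t)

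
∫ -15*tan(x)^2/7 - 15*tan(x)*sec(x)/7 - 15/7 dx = -15*tan(x)/7 - 15*sec(x)/7 + C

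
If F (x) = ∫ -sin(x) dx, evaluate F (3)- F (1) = cos(3) - cos(1)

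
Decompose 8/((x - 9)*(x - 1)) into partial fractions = -1/(x - 1) + 1/(x - 9)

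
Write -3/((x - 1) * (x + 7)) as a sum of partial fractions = 3/(8*(x + 7)) - 3/(8*(x - 1))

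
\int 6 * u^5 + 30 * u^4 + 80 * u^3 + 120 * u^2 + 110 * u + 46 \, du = u^6 + 6*u^5 + 20*u^4 + 40*u^3 + 55*u^2 + 46*u + C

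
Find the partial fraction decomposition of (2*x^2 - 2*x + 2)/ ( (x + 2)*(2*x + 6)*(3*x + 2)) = 19/(28*(3*x + 2)) + 13/(7*(x + 3)) - 7/(4*(x + 2))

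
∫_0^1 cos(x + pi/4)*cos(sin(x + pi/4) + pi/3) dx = -sin(sqrt(2)/2 + pi/3) + sin(sin(pi/4 + 1) + pi/3)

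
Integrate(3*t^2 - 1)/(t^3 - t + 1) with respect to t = log(t^3 - t + 1) + C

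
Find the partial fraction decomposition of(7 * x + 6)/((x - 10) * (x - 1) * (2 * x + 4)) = -1/(9*(x + 2)) - 13/(54*(x - 1)) + 19/(54*(x - 10))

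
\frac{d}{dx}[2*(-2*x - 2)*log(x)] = (-4*x*log(x) - 4*x - 4)/x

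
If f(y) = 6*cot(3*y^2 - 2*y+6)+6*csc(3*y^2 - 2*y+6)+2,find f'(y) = -36*y*cot(3*y^2 - 2*y + 6)^2 - 36*y*cot(3*y^2 - 2*y + 6)*csc(3*y^2 - 2*y + 6) - 36*y + 12*cot(3*y^2 - 2*y + 6)^2 + 12*cot(3*y^2 - 2*y + 6)*csc(3*y^2 - 2*y + 6) + 12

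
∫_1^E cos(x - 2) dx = -sin(2 - E) + sin(1)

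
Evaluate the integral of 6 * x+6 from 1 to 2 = 15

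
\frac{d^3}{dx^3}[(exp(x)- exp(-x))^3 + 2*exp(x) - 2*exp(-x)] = (27*exp(6*x) - exp(4*x) - exp(2*x) + 27)*exp(-3*x)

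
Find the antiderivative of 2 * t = t^2 + C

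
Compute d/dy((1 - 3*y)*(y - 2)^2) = -9*y^2 + 26*y - 16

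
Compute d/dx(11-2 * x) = -2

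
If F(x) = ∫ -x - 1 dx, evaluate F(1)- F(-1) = -2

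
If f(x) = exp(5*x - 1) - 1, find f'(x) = 5*exp(5*x - 1)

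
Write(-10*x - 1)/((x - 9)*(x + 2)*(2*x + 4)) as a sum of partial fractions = 91/(242*(x + 2)) - 19/(22*(x + 2)^2) - 91/(242*(x - 9))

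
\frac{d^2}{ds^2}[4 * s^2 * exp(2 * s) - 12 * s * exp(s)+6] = 16*s^2*exp(2*s) + 32*s*exp(2*s) - 12*s*exp(s) + 8*exp(2*s) - 24*exp(s)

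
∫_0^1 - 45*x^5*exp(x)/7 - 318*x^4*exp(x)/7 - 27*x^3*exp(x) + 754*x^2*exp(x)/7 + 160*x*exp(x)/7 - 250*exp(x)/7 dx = 0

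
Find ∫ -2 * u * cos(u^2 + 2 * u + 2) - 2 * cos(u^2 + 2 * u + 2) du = -sin((u + 1)^2 + 1) + C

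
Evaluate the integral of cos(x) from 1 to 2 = -sin(1) + sin(2)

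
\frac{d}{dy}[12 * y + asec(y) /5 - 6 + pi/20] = (60*y^2*sqrt(1 - 1/y^2) + 1)/(5*y^2*sqrt(1 - 1/y^2))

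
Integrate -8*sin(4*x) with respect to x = 2*cos(4*x) + C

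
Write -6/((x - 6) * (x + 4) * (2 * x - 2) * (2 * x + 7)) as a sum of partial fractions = -8/(57*(2*x + 7)) + 3/(50*(x + 4)) + 1/(75*(x - 1)) - 3/(950*(x - 6))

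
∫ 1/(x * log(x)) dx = log(log(x)) + C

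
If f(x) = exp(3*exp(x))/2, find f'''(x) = 3*exp(x + 3*exp(x))/2 + 27*exp(2*x + 3*exp(x))/2 + 27*exp(3*x + 3*exp(x))/2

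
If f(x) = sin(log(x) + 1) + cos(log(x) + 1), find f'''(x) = 2*(sin(log(x) + 1) + 2*cos(log(x) + 1))/x^3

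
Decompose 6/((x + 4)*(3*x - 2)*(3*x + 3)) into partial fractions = 9/(35*(3*x - 2)) + 1/(21*(x + 4)) - 2/(15*(x + 1))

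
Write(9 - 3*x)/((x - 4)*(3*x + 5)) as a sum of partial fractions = -42/(17*(3*x + 5)) - 3/(17*(x - 4))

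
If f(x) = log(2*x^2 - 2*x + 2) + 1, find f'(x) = (2*x - 1)/(x^2 - x + 1)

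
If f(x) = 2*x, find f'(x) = 2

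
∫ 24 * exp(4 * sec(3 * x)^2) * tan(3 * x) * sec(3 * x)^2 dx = exp(4*sec(3*x)^2) + C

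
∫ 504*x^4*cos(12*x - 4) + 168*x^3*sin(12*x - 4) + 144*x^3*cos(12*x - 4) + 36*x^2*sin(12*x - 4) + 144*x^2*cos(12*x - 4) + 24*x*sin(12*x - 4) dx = 6*x^2*(7*x^2 + 2*x + 2)*sin(12*x - 4) + C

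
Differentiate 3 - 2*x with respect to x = -2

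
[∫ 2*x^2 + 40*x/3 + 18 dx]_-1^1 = 112/3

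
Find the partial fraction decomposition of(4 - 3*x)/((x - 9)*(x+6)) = -22/(15*(x + 6)) - 23/(15*(x - 9))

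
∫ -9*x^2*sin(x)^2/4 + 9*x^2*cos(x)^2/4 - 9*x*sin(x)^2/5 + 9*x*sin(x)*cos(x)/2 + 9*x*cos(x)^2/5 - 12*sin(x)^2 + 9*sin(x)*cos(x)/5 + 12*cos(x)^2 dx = (9*x^2/8 + 9*x/10 + 6)*sin(2*x) + C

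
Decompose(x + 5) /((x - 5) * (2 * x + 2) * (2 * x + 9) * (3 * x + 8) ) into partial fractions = 63/(2530*(3*x + 8)) - 2/(1463*(2*x + 9)) - 1/(105*(x + 1)) + 5/(2622*(x - 5))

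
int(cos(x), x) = sin(x) + C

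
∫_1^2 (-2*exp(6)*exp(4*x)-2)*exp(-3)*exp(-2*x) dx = -exp(7) - exp(-5) + exp(-7) + exp(5)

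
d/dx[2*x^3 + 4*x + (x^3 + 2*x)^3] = 9*x^8 + 42*x^6 + 60*x^4 + 30*x^2 + 4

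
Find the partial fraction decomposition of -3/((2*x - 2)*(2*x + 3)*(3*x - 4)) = -27/(34*(3*x - 4)) - 6/(85*(2*x + 3)) + 3/(10*(x - 1))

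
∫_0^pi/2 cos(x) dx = 1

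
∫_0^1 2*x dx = 1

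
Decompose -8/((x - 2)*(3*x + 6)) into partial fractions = 2/(3*(x + 2)) - 2/(3*(x - 2))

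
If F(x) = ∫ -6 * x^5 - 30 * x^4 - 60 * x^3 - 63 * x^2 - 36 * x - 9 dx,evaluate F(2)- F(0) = -754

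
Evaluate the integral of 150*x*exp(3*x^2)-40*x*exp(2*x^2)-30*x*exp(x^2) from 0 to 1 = -10*exp(2) - 15*E + 25*exp(3)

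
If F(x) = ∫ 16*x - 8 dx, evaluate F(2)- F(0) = 16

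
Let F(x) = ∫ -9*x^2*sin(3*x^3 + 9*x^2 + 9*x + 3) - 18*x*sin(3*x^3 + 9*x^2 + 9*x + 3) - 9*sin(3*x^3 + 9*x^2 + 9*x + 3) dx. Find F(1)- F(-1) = -1 + cos(24)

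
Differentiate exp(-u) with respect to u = -exp(-u)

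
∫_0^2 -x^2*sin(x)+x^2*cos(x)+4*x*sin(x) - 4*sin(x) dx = -2 + 2*cos(2) + 2*sin(2)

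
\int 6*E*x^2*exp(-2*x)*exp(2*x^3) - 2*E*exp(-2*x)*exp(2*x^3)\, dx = exp(2*x^3 - 2*x + 1) + C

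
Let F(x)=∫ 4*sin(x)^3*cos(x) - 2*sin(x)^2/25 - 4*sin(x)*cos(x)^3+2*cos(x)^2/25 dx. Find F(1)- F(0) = -(1 - cos(4))/4 + sin(2)/25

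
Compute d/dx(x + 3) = 1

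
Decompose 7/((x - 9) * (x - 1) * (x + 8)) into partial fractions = 7/(153*(x + 8)) - 7/(72*(x - 1)) + 7/(136*(x - 9))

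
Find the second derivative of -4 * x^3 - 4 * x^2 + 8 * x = -24*x - 8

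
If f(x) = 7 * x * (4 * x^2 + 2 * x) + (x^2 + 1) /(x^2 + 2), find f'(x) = (84*x^6 + 28*x^5 + 336*x^4 + 112*x^3 + 336*x^2 + 114*x)/(x^4 + 4*x^2 + 4)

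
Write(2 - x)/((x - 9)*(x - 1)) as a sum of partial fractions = -1/(8*(x - 1)) - 7/(8*(x - 9))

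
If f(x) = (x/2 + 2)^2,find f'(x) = x/2 + 2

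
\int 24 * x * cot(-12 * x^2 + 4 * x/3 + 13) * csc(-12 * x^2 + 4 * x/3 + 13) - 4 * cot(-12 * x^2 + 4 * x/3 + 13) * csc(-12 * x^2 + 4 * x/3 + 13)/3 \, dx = csc(-12*x^2 + 4*x/3 + 13) + C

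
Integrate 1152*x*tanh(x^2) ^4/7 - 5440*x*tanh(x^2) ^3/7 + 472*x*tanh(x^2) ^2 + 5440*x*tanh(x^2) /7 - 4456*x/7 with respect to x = -4*(48*tanh(x^2)^2 - 340*tanh(x^2) + 557)*tanh(x^2)/7 + C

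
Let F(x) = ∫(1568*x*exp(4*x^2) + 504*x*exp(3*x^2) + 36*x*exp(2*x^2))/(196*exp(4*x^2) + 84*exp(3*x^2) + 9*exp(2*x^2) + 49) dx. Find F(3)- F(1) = -log(1 + (3*E/7 + 2*exp(2))^2) + log(1 + (3*exp(9)/7 + 2*exp(18))^2)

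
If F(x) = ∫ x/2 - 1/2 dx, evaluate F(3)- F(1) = 1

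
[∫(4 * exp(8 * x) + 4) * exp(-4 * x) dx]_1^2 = -exp(4) - exp(-8) + exp(-4) + exp(8)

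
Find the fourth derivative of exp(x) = exp(x)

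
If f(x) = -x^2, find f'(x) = -2*x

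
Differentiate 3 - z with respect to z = -1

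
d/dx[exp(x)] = exp(x)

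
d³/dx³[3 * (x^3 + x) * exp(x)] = 3*x^3*exp(x) + 27*x^2*exp(x) + 57*x*exp(x) + 27*exp(x)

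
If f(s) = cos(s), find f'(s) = -sin(s)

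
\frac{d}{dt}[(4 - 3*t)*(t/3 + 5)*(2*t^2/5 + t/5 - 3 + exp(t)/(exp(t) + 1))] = (-24*t^3*exp(2*t) - 48*t^3*exp(t) - 24*t^3 - 255*t^2*exp(2*t) - 525*t^2*exp(t) - 255*t^2 + 218*t*exp(2*t) + 261*t*exp(t) + 248*t + 470*exp(2*t) + 1445*exp(t) + 675)/(15*exp(2*t) + 30*exp(t) + 15)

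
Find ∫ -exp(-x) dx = exp(-x) + C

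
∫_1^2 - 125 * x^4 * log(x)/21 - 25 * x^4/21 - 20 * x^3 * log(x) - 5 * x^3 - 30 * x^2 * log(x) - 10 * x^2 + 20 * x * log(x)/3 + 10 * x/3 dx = -3880*log(2)/21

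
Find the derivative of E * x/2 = E/2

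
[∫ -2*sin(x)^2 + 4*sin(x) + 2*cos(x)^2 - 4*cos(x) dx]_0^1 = -1 + (-2 + cos(1) + sin(1))^2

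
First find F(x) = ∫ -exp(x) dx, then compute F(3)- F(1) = E - exp(3)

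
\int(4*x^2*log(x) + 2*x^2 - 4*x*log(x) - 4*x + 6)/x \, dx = 2*((x - 1)^2 + 2)*log(x) + C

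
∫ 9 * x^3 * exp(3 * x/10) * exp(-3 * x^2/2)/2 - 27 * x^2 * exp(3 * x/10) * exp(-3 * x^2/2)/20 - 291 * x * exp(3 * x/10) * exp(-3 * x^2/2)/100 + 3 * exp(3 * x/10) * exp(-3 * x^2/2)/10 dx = -3*x*(5*x - 1)*exp(-3*x*(5*x - 1)/10)/10 + C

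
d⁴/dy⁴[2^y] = 2^y*log(2)^4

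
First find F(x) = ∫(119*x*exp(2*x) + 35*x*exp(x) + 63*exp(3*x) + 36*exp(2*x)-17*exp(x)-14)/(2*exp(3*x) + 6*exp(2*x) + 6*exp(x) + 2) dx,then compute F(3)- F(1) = -14 - 25*E/(2*(1 + E)) - 15*exp(2)/(1 + E)^2 + 95*exp(3)/(2*(1 + exp(3))) + 57*exp(6)/(1 + exp(3))^2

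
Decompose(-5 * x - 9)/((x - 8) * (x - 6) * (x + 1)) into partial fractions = -4/(63*(x + 1)) + 39/(14*(x - 6)) - 49/(18*(x - 8))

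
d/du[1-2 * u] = -2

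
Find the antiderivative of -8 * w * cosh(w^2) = -4*sinh(w^2) + C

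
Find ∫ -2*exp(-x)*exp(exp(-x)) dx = 2*exp(exp(-x)) + C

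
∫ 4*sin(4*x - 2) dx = -cos(4*x - 2) + C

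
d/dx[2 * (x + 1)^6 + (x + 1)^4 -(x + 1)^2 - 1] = 12*x^5 + 60*x^4 + 124*x^3 + 132*x^2 + 70*x + 14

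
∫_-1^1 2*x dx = 0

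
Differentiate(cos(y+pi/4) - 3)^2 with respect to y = 6*sin(y + pi/4) - cos(2*y)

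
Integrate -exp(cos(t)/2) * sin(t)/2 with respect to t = exp(cos(t)/2) + C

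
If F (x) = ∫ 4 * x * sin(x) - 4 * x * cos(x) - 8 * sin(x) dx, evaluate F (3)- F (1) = -8*sin(3) - 8*cos(3)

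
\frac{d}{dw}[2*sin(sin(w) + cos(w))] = 2*sqrt(2)*cos(sqrt(2)*sin(w + pi/4))*cos(w + pi/4)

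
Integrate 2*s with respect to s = s^2 + C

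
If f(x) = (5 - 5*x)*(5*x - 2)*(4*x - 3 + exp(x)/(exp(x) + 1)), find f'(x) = (-300*x^2*exp(2*x) - 625*x^2*exp(x) - 300*x^2 + 380*x*exp(2*x) + 845*x*exp(x) + 430*x - 110*exp(2*x) - 265*exp(x) - 145)/(exp(2*x) + 2*exp(x) + 1)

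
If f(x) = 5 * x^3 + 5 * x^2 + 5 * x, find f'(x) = 15*x^2 + 10*x + 5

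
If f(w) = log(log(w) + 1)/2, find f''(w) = (-log(w) - 2)/(2*w^2*log(w)^2 + 4*w^2*log(w) + 2*w^2)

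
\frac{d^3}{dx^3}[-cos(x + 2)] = -sin(x + 2)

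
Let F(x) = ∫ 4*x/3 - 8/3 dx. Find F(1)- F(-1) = -16/3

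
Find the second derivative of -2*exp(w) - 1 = -2*exp(w)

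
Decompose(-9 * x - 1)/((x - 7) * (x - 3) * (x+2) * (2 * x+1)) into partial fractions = 4/(45*(2*x + 1)) - 17/(135*(x + 2)) + 1/(5*(x - 3)) - 16/(135*(x - 7))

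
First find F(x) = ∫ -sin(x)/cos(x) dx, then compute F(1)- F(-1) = 0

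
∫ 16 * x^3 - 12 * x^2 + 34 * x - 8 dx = 4*x^4 - 4*x^3 + 17*x^2 - 8*x + C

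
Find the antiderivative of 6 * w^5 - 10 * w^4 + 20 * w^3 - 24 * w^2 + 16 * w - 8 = w^6 - 2*w^5 + 5*w^4 - 8*w^3 + 8*w^2 - 8*w + C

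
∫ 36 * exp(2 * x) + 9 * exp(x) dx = (18*exp(x) + 9)*exp(x) + C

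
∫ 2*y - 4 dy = y^2 - 4*y + C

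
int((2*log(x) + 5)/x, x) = (log(x) + 2)^2 + log(x) + C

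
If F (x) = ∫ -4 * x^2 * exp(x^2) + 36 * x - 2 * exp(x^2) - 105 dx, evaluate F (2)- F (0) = -4*exp(4) - 138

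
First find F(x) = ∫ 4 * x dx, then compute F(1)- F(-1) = 0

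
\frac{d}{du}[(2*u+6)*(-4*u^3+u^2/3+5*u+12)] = -32*u^3 - 70*u^2 + 24*u + 54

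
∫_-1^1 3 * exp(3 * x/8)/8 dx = -exp(-3/8) + exp(3/8)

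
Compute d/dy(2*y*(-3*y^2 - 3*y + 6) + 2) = -18*y^2 - 12*y + 12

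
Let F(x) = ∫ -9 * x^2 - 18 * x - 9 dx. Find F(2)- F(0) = -78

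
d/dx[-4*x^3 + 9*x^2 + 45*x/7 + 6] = -12*x^2 + 18*x + 45/7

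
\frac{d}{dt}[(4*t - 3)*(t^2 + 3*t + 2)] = 12*t^2 + 18*t - 1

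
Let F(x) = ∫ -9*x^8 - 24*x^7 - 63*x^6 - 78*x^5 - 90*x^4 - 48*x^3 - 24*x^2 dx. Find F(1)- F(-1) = -72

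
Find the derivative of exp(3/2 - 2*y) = -2*exp(3/2 - 2*y)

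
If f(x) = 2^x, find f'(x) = 2^x*log(2)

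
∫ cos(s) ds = sin(s) + C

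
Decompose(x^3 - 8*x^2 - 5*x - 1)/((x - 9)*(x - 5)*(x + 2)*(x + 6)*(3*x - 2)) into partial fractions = -123/(10400*(3*x - 2)) - 19/(528*(x + 6)) + 31/(2464*(x + 2)) + 101/(4004*(x - 5)) + 7/(3300*(x - 9))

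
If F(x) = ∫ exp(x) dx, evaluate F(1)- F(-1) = E - exp(-1)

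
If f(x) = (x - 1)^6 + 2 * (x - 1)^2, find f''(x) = 30*x^4 - 120*x^3 + 180*x^2 - 120*x + 34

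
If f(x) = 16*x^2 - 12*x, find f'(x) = 32*x - 12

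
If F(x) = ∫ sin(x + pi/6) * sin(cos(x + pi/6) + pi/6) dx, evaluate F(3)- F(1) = -cos(cos(pi/6 + 1) + pi/6) + cos(cos(pi/6 + 3) + pi/6)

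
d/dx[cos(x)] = -sin(x)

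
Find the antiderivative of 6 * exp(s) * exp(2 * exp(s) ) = 3*exp(2*exp(s)) + C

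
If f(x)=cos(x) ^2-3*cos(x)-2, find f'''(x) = (8*cos(x) - 3)*sin(x)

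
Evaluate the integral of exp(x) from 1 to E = -E + exp(E)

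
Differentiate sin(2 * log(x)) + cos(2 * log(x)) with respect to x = 2*sqrt(2)*cos(2*log(x) + pi/4)/x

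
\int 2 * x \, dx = x^2 + C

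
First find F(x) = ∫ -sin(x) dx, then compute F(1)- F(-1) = 0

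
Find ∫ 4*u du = 2*u^2 + C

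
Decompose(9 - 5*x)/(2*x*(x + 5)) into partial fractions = -17/(5*(x + 5)) + 9/(10*x)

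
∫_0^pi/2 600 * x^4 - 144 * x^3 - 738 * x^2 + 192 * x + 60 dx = 6*(-5*pi^2/4 + 2 + 2*pi)*(-pi^3/2 - pi^2/2 + 5*pi/2)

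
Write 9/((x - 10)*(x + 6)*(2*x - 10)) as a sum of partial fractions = 9/(352*(x + 6)) - 9/(110*(x - 5)) + 9/(160*(x - 10))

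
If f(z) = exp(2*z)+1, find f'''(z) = 8*exp(2*z)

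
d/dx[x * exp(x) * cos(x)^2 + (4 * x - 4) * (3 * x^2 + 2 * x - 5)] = 36*x^2 - x*exp(x)*sin(2*x) + x*exp(x)*cos(x)^2 - 8*x + exp(x)*cos(x)^2 - 28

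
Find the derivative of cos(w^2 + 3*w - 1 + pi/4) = -2*w*sin(w^2 + 3*w - 1 + pi/4) - 3*sin(w^2 + 3*w - 1 + pi/4)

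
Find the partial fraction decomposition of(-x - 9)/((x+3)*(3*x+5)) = -11/(2*(3*x + 5)) + 3/(2*(x + 3))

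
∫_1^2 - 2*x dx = -3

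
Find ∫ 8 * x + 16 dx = 4*x^2 + 16*x + C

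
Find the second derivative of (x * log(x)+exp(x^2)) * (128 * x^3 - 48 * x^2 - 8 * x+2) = (512*x^6*exp(x^2) - 192*x^5*exp(x^2) + 1760*x^4*exp(x^2) - 472*x^3*exp(x^2) + 1536*x^3*log(x) + 896*x^3 + 720*x^2*exp(x^2) - 288*x^2*log(x) - 240*x^2 - 92*x*exp(x^2) - 16*x*log(x) - 24*x + 2)/x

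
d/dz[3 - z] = -1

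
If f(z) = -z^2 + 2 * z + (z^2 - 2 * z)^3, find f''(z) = 30*z^4 - 120*z^3 + 144*z^2 - 48*z - 2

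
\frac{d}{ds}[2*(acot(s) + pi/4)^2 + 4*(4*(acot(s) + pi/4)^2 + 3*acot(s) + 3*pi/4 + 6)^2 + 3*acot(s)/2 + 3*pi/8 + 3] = (-512*acot(s)^3 - 384*pi*acot(s)^2 - 576*acot(s)^2 - 96*pi^2*acot(s) - 920*acot(s) - 288*pi*acot(s) - 230*pi - 36*pi^2 - 291 - 8*pi^3)/(2*s^2 + 2)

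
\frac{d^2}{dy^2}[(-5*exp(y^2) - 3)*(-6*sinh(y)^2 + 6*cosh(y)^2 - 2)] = -40*(2*y^2 + 1)*exp(y^2)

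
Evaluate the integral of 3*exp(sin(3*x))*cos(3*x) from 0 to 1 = -1 + exp(sin(3))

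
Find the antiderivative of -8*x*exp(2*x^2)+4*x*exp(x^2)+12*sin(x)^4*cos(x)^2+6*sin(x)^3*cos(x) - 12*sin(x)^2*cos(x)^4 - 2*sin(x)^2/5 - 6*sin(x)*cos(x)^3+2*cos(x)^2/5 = -2*exp(2*x^2) + 2*exp(x^2) - 4*sin(x)^3*cos(x)^3 + sin(2*x)/5 + 3*cos(4*x)/8 + C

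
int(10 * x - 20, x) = 5*x^2 - 20*x + C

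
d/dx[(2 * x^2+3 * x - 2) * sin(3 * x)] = 6*x^2*cos(3*x) + 4*x*sin(3*x) + 9*x*cos(3*x) + 3*sin(3*x) - 6*cos(3*x)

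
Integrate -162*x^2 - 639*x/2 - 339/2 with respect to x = -54*x^3 - 639*x^2/4 - 339*x/2 + C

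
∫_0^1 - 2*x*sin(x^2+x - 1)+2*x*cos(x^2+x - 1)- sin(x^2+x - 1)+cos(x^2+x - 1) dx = 2*sin(1)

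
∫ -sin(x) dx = cos(x) + C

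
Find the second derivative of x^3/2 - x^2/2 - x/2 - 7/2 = 3*x - 1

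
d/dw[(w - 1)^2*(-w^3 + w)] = -5*w^4 + 8*w^3 - 4*w + 1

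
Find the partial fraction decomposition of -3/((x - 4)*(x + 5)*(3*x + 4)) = 27/(176*(3*x + 4)) - 1/(33*(x + 5)) - 1/(48*(x - 4))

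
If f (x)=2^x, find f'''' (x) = 2^x*log(2)^4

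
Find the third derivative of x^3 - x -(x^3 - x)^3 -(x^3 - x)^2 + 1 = -504*x^6 + 630*x^4 - 120*x^3 - 180*x^2 + 48*x + 12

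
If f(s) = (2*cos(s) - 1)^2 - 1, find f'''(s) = 4*(8*cos(s) - 1)*sin(s)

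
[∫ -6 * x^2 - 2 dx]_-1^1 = -8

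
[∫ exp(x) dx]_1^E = -E + exp(E)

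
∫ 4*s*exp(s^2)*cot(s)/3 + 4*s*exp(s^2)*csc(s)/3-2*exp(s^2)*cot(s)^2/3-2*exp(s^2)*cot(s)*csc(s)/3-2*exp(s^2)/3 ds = 2*(cot(s) + csc(s))*exp(s^2)/3 + C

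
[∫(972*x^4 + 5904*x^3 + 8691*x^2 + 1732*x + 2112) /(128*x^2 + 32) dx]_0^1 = log(5) + 2931/32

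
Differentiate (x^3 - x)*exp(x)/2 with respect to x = x^3*exp(x)/2 + 3*x^2*exp(x)/2 - x*exp(x)/2 - exp(x)/2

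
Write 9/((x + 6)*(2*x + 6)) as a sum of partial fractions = -3/(2*(x + 6)) + 3/(2*(x + 3))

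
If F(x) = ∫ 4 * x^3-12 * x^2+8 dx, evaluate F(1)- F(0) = 5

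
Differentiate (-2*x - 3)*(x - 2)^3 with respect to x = -8*x^3 + 27*x^2 - 12*x - 20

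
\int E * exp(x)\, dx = exp(x + 1) + C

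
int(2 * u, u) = u^2 + C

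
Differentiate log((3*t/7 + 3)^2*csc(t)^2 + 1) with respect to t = 18*(-t^2*cos(t)/sin(t) + t - 14*t*cos(t)/sin(t) + 7 - 49*cos(t)/sin(t))/(9*t^2 + 126*t + 49*sin(t)^2 + 441)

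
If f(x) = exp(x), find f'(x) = exp(x)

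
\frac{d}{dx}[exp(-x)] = -exp(-x)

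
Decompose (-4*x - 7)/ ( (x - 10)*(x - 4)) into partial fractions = 23/(6*(x - 4)) - 47/(6*(x - 10))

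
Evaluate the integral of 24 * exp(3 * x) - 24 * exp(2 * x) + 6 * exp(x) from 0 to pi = -1 + (-1 + 2*exp(pi))^3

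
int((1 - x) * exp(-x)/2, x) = x*exp(-x)/2 + C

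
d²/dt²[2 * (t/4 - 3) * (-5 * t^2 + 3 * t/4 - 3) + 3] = 243/4 - 15*t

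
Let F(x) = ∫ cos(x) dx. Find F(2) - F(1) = -sin(1) + sin(2)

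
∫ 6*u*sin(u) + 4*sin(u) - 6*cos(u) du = (-6*u - 4)*cos(u) + C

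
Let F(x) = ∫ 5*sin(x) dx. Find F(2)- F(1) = -5*cos(2) + 5*cos(1)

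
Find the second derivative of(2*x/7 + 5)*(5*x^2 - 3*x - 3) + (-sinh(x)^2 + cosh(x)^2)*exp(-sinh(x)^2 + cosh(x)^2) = 60*x/7 + 338/7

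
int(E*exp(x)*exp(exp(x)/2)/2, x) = exp(exp(x)/2 + 1) + C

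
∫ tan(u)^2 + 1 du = tan(u) + C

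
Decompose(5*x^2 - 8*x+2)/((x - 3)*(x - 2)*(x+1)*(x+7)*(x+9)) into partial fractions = 479/(2112*(x + 9)) - 101/(360*(x + 7)) + 5/(192*(x + 1)) - 2/(99*(x - 2)) + 23/(480*(x - 3))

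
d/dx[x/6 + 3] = 1/6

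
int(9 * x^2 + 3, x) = 3*x^3 + 3*x + C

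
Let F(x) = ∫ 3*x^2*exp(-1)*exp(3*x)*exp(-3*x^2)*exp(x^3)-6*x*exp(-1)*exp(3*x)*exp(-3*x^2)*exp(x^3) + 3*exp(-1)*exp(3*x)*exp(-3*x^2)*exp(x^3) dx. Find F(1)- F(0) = 1 - exp(-1)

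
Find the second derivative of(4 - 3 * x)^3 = 216 - 162*x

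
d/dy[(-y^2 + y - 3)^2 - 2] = 4*y^3 - 6*y^2 + 14*y - 6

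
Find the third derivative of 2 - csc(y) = (-1 + 6/sin(y)^2)*cos(y)/sin(y)^2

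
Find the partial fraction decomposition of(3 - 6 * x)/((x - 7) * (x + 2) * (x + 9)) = 57/(112*(x + 9)) - 5/(21*(x + 2)) - 13/(48*(x - 7))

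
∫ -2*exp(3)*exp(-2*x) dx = exp(3 - 2*x) + C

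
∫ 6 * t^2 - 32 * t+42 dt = 2*t^3 - 16*t^2 + 42*t + C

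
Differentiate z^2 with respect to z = 2*z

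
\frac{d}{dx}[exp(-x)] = -exp(-x)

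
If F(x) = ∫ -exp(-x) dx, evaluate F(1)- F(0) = -1 + exp(-1)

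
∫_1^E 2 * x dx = -1 + exp(2)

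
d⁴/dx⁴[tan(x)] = 24*tan(x)^5 + 40*tan(x)^3 + 16*tan(x)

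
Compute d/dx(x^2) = 2*x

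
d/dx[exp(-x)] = -exp(-x)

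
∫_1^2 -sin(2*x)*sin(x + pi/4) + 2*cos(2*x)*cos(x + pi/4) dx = -sin(2)*cos(pi/4 + 1) + sin(4)*cos(pi/4 + 2)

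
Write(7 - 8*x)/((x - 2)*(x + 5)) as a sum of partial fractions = -47/(7*(x + 5)) - 9/(7*(x - 2))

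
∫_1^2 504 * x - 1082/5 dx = 2698/5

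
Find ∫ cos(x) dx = sin(x) + C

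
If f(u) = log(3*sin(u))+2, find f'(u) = 1/tan(u)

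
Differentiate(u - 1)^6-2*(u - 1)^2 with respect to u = 6*u^5 - 30*u^4 + 60*u^3 - 60*u^2 + 26*u - 2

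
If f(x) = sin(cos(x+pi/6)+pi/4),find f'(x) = -sin(x + pi/6)*cos(cos(x + pi/6) + pi/4)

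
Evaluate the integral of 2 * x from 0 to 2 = 4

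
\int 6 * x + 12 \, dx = 3*x^2 + 12*x + C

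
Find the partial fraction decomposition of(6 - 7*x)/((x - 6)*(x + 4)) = -17/(5*(x + 4)) - 18/(5*(x - 6))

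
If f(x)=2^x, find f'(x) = 2^x*log(2)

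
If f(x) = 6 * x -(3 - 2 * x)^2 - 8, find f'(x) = 18 - 8*x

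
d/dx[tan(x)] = cos(x)^(-2)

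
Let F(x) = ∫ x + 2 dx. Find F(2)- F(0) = 6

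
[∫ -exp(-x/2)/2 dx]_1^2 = -exp(-1/2) + exp(-1)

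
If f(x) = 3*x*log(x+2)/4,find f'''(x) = (-3*x - 18)/(4*x^3 + 24*x^2 + 48*x + 32)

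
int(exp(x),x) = exp(x) + C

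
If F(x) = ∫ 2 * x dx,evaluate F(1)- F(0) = 1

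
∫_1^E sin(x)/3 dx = cos(1)/3 - cos(E)/3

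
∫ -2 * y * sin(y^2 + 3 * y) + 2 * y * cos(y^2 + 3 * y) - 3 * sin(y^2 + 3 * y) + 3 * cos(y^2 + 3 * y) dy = sqrt(2)*sin(y^2 + 3*y + pi/4) + C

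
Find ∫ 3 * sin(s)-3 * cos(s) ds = -3*sqrt(2)*sin(s + pi/4) + C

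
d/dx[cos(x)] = -sin(x)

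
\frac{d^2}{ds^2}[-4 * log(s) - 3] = 4/s^2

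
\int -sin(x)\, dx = cos(x) + C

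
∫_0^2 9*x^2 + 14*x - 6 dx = 40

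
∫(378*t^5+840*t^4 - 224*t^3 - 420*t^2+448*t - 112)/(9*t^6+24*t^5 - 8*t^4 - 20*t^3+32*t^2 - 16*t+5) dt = 7*log((3*t^3 + 4*t^2 - 4*t + 2)^2 + 1) + C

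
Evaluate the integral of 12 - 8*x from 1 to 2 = 0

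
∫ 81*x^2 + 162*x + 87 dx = 27*x^3 + 81*x^2 + 87*x + C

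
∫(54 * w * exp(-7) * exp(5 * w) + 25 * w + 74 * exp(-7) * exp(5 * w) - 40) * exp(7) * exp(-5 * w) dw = (-15*w + (6*w + 9*(3*w + 4)^2 + 14)*exp(5*w - 7) + 21)*exp(7 - 5*w)/3 + C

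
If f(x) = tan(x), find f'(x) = cos(x)^(-2)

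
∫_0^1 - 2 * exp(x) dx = 2 - 2*E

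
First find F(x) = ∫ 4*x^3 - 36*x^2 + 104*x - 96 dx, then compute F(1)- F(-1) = -216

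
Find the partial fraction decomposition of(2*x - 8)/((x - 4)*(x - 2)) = 2/(x - 2)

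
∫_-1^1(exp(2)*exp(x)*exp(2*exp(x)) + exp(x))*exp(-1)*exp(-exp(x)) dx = -exp(exp(-1) + 1) - exp(-E - 1) + exp(-1 - exp(-1)) + exp(1 + E)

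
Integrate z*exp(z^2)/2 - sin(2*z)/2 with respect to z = exp(z^2)/4 + cos(2*z)/4 + C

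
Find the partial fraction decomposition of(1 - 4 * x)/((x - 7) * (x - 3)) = 11/(4*(x - 3)) - 27/(4*(x - 7))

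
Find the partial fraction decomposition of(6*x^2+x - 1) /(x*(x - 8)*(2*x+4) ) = 21/(40*(x + 2)) + 391/(160*(x - 8)) + 1/(32*x)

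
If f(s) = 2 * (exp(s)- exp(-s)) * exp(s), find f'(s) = 4*exp(2*s)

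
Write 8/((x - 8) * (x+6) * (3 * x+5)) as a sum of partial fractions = -72/(377*(3*x + 5)) + 4/(91*(x + 6)) + 4/(203*(x - 8))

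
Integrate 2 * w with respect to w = w^2 + C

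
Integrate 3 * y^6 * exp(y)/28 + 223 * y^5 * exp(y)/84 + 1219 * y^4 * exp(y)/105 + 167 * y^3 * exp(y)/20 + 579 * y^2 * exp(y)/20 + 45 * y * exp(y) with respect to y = y^2*(y + 18)*(45*y^3 + 35*y^2 + 21*y + 525)*exp(y)/420 + C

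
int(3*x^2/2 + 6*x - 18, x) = x^3/2 + 3*x^2 - 18*x + C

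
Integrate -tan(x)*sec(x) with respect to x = -sec(x) + C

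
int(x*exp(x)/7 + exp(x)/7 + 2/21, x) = x*(3*exp(x) + 2)/21 + C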